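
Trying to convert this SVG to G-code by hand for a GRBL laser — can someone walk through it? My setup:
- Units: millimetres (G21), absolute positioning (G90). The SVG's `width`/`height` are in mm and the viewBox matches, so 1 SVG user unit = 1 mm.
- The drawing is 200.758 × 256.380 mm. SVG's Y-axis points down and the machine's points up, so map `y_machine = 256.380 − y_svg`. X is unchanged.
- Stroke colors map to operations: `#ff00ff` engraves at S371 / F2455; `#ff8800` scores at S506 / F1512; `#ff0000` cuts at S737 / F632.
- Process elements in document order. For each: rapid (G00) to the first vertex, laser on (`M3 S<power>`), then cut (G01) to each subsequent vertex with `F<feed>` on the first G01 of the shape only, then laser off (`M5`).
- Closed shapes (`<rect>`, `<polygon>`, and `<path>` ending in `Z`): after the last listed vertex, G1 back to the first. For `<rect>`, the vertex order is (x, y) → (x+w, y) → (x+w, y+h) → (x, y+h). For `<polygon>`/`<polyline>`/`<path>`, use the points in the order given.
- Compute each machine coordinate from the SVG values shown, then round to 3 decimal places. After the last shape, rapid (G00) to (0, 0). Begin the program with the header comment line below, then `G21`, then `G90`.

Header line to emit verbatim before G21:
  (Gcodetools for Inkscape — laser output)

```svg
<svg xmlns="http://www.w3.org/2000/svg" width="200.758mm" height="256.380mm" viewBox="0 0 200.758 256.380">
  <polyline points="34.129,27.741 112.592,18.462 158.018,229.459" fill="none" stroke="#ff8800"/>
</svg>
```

viewBox `0 0 200.758 256.380` with mm width/height → 1 unit = 1 mm. Flip: y_m = 256.380 − y_svg.

**Shape 1** — `<polyline>` open polyline, stroke `#ff8800` → score (S506, F1512). Machine vertices: (34.129,228.639) → (112.592,237.918) → (158.018,26.921). Open path.

(Gcodetools for Inkscape — laser output)
G21
G90
G00 X34.129 Y228.639
M3 S506
G01 X112.592 Y237.918 F1512
G01 X158.018 Y26.921
M5
G00 X0.000 Y0.000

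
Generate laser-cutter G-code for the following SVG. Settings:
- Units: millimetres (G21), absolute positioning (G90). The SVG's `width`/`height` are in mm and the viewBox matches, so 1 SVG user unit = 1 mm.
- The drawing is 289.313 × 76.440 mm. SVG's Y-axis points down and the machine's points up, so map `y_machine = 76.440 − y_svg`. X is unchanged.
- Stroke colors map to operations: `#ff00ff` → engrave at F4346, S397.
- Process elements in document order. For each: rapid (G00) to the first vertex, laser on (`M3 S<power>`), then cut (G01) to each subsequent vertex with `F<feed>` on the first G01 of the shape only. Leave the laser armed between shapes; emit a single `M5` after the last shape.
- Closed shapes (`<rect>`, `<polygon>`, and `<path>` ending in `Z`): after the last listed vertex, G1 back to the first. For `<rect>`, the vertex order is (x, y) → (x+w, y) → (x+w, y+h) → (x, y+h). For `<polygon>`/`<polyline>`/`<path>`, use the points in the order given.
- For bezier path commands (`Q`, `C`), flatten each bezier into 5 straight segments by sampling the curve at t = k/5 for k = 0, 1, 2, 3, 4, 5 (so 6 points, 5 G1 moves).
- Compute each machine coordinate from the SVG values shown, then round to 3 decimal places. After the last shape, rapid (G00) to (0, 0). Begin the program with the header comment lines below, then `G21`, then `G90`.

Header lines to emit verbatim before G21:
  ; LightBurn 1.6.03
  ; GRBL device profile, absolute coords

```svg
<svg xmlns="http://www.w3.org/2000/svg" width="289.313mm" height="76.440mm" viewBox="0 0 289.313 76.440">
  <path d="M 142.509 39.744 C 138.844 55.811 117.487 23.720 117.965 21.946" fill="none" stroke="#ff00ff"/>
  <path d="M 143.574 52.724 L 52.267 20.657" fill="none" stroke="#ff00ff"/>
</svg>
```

1 u = 1 mm; y_m = 76.440 − y.

[1] `<path>` cubic bezier, #ff00ff→engrave S397 F4346: (142.509,36.696) → (138.503,32.207) → (132.149,35.509) → (125.342,42.835) → (119.982,50.419) → (117.965,54.494)

[2] `<path>` line segment, #ff00ff→engrave S397 F4346: (143.574,23.716) → (52.267,55.783)

; LightBurn 1.6.03
; GRBL device profile, absolute coords
G21
G90
G00 X142.509 Y36.696
M3 S397
G01 X138.503 Y32.207 F4346
G01 X132.149 Y35.509
G01 X125.342 Y42.835
G01 X119.982 Y50.419
G01 X117.965 Y54.494
G00 X143.574 Y23.716
M3 S397
G01 X52.267 Y55.783 F4346
M5
G00 X0.000 Y0.000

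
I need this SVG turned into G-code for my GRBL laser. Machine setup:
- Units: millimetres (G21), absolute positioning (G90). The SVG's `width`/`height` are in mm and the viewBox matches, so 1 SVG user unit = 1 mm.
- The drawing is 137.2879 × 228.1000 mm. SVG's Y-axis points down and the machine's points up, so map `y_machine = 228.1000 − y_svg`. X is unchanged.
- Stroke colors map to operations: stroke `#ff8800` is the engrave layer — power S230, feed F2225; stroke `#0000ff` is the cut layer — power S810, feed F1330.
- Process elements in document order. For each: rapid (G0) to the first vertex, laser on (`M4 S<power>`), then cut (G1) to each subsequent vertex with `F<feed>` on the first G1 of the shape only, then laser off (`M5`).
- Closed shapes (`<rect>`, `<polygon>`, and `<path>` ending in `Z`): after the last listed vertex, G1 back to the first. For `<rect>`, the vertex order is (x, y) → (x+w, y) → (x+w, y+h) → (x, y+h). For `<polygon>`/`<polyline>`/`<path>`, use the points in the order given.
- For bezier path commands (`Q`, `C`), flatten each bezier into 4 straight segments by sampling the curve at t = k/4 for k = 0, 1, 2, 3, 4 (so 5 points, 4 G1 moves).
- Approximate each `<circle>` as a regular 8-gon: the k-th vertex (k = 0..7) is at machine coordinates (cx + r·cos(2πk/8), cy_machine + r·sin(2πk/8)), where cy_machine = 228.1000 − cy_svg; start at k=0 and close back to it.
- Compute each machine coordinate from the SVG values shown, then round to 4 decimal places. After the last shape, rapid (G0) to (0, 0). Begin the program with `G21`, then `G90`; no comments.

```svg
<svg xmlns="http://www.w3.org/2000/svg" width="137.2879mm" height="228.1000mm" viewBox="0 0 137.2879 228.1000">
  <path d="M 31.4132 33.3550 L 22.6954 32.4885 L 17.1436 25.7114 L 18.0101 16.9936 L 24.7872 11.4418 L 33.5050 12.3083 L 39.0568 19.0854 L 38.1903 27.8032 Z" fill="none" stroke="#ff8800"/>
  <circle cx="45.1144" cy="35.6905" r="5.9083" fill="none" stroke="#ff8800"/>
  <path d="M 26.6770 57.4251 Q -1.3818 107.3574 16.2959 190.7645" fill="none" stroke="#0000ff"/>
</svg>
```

1 u = 1 mm; y_m = 228.1000 − y.

[1] `<path>` regular polygon, #ff8800→engrave S230 F2225: (31.4132,194.7450) → (22.6954,195.6115) → (17.1436,202.3886) → (18.0101,211.1064) → (24.7872,216.6582) → (33.5050,215.7917) → (39.0568,209.0146) → (38.1903,200.2968) → (31.4132,194.7450) (closed)

[2] `<circle>` circle, #ff8800→engrave S230 F2225: (51.0227,192.4095) → (49.2922,196.5873) → (45.1144,198.3178) → (40.9366,196.5873) → (39.2061,192.4095) → (40.9366,188.2317) → (45.1144,186.5012) → (49.2922,188.2317) → (51.0227,192.4095) (closed)

[3] `<path>` quadratic bezier, #0000ff→cut S810 F1330: (26.6770,170.6749) → (15.5061,143.6166) → (10.0523,112.3739) → (10.3156,76.9469) → (16.2959,37.3355)

G21
G90
G0 X31.4132 Y194.7450
M4 S230
G1 X22.6954 Y195.6115 F2225
G1 X17.1436 Y202.3886
G1 X18.0101 Y211.1064
G1 X24.7872 Y216.6582
G1 X33.5050 Y215.7917
G1 X39.0568 Y209.0146
G1 X38.1903 Y200.2968
G1 X31.4132 Y194.7450
M5
G0 X51.0227 Y192.4095
M4 S230
G1 X49.2922 Y196.5873 F2225
G1 X45.1144 Y198.3178
G1 X40.9366 Y196.5873
G1 X39.2061 Y192.4095
G1 X40.9366 Y188.2317
G1 X45.1144 Y186.5012
G1 X49.2922 Y188.2317
G1 X51.0227 Y192.4095
M5
G0 X26.6770 Y170.6749
M4 S810
G1 X15.5061 Y143.6166 F1330
G1 X10.0523 Y112.3739
G1 X10.3156 Y76.9469
G1 X16.2959 Y37.3355
M5
G0 X0.0000 Y0.0000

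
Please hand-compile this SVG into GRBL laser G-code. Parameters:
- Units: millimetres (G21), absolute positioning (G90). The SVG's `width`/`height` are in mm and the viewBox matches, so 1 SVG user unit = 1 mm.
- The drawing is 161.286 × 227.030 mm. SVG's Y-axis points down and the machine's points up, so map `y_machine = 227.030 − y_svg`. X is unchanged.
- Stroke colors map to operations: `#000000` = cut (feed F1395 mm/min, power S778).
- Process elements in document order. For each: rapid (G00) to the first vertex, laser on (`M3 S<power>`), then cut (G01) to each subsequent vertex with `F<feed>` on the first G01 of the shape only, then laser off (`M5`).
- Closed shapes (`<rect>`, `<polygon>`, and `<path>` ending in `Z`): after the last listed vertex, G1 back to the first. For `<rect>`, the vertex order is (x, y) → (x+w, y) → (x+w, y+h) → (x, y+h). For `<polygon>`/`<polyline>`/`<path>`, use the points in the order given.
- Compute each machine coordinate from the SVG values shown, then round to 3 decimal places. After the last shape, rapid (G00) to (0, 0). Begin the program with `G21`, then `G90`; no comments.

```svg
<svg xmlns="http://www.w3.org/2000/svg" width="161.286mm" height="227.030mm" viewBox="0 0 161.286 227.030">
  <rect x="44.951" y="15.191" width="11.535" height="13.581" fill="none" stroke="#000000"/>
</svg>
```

G21
G90
G00 X44.951 Y211.839
M3 S778
G01 X56.486 Y211.839 F1395
G01 X56.486 Y198.258
G01 X44.951 Y198.258
G01 X44.951 Y211.839
M5
G00 X0.000 Y0.000

Since the viewBox matches the mm dimensions, user units are millimetres directly. The only transform is the Y-flip y_m = 227.030 − y_svg.

Shape 1 is a rectangle drawn with `<rect>`. Its stroke #000000 means cut at S778, F1395. After flipping Y the toolpath is (44.951,211.839) → (56.486,211.839) → (56.486,198.258) → (44.951,198.258) → (44.951,211.839), returning to the start.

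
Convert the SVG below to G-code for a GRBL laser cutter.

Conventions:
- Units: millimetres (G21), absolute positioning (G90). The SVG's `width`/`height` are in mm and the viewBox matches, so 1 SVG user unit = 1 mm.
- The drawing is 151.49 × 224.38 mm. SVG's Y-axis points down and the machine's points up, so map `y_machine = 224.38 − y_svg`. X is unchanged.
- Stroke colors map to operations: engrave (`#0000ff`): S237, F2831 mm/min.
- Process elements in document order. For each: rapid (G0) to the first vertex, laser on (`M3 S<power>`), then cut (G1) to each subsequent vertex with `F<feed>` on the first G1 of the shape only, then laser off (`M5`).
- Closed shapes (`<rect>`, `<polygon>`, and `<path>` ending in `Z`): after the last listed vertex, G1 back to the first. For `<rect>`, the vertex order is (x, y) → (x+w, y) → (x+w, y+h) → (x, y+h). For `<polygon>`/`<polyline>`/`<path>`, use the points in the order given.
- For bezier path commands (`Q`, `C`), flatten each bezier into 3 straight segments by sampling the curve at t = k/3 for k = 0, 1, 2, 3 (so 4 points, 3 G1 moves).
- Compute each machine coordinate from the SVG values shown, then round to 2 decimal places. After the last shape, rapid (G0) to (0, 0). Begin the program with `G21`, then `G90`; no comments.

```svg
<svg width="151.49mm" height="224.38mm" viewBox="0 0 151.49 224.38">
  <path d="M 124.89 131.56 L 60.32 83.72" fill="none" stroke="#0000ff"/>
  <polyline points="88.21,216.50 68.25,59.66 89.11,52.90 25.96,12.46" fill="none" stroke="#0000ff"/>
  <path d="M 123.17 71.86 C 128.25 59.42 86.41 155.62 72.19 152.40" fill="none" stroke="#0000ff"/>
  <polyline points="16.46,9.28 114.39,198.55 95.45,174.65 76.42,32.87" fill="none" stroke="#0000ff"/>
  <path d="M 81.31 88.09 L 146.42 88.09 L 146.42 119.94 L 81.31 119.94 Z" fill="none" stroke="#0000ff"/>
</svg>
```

G21
G90
G0 X124.89 Y92.82
M3 S237
G1 X60.32 Y140.66 F2831
M5
G0 X88.21 Y7.88
M3 S237
G1 X68.25 Y164.72 F2831
G1 X89.11 Y171.48
G1 X25.96 Y211.92
M5
G0 X123.17 Y152.52
M3 S237
G1 X115.37 Y136.45 F2831
G1 X92.86 Y94.19
G1 X72.19 Y71.98
M5
G0 X16.46 Y215.10
M3 S237
G1 X114.39 Y25.83 F2831
G1 X95.45 Y49.73
G1 X76.42 Y191.51
M5
G0 X81.31 Y136.29
M3 S237
G1 X146.42 Y136.29 F2831
G1 X146.42 Y104.44
G1 X81.31 Y104.44
G1 X81.31 Y136.29
M5
G0 X0.00 Y0.00

1 u = 1 mm; y_m = 224.38 − y.

[1] `<path>` line segment, #0000ff→engrave S237 F2831: (124.89,92.82) → (60.32,140.66)

[2] `<polyline>` open polyline, #0000ff→engrave S237 F2831: (88.21,7.88) → (68.25,164.72) → (89.11,171.48) → (25.96,211.92)

[3] `<path>` cubic bezier, #0000ff→engrave S237 F2831: (123.17,152.52) → (115.37,136.45) → (92.86,94.19) → (72.19,71.98)

[4] `<polyline>` open polyline, #0000ff→engrave S237 F2831: (16.46,215.10) → (114.39,25.83) → (95.45,49.73) → (76.42,191.51)

[5] `<path>` rectangle, #0000ff→engrave S237 F2831: (81.31,136.29) → (146.42,136.29) → (146.42,104.44) → (81.31,104.44) → (81.31,136.29) (closed)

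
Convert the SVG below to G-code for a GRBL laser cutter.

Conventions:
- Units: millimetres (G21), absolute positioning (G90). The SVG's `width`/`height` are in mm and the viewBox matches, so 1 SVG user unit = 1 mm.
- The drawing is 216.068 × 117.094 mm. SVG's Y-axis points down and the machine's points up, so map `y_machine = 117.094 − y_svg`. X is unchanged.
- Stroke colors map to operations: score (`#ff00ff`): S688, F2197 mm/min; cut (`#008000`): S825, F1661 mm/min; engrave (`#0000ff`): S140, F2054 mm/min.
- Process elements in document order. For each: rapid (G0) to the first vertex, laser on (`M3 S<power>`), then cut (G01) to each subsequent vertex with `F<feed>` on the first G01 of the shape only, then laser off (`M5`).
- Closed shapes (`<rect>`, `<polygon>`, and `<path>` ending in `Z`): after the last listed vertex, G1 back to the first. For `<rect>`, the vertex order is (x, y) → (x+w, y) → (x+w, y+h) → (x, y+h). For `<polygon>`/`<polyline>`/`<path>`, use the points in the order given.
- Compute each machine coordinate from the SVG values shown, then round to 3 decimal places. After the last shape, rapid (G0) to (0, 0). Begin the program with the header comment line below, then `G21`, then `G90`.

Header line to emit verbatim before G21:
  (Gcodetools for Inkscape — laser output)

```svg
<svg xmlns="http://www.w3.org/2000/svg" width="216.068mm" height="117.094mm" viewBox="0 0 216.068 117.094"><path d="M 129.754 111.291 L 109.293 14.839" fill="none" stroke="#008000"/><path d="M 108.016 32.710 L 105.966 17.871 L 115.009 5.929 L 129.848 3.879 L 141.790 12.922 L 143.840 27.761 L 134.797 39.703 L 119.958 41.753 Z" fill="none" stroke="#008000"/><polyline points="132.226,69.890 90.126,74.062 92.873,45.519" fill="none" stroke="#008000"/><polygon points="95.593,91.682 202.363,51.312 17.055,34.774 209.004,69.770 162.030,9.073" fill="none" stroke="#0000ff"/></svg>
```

(Gcodetools for Inkscape — laser output)
G21
G90
G0 X129.754 Y5.803
M3 S825
G01 X109.293 Y102.255 F1661
M5
G0 X108.016 Y84.384
M3 S825
G01 X105.966 Y99.223 F1661
G01 X115.009 Y111.165
G01 X129.848 Y113.215
G01 X141.790 Y104.172
G01 X143.840 Y89.333
G01 X134.797 Y77.391
G01 X119.958 Y75.341
G01 X108.016 Y84.384
M5
G0 X132.226 Y47.204
M3 S825
G01 X90.126 Y43.032 F1661
G01 X92.873 Y71.575
M5
G0 X95.593 Y25.412
M3 S140
G01 X202.363 Y65.782 F2054
G01 X17.055 Y82.320
G01 X209.004 Y47.324
G01 X162.030 Y108.021
G01 X95.593 Y25.412
M5
G0 X0.000 Y0.000

viewBox `0 0 216.068 117.094` with mm width/height → 1 unit = 1 mm. Flip: y_m = 117.094 − y_svg.

**Shape 1** — `<path>` line segment, stroke `#008000` → cut (S825, F1661). Machine vertices: (129.754,5.803) → (109.293,102.255). Open path.

**Shape 2** — `<path>` regular polygon, stroke `#008000` → cut (S825, F1661). Machine vertices: (108.016,84.384) → (105.966,99.223) → (115.009,111.165) → (129.848,113.215) → (141.790,104.172) → (143.840,89.333) → (134.797,77.391) → (119.958,75.341) → (108.016,84.384). Closed: final G1 returns to the first vertex.

**Shape 3** — `<polyline>` open polyline, stroke `#008000` → cut (S825, F1661). Machine vertices: (132.226,47.204) → (90.126,43.032) → (92.873,71.575). Open path.

**Shape 4** — `<polygon>` closed polygon, stroke `#0000ff` → engrave (S140, F2054). Machine vertices: (95.593,25.412) → (202.363,65.782) → (17.055,82.320) → (209.004,47.324) → (162.030,108.021) → (95.593,25.412). Closed: final G1 returns to the first vertex.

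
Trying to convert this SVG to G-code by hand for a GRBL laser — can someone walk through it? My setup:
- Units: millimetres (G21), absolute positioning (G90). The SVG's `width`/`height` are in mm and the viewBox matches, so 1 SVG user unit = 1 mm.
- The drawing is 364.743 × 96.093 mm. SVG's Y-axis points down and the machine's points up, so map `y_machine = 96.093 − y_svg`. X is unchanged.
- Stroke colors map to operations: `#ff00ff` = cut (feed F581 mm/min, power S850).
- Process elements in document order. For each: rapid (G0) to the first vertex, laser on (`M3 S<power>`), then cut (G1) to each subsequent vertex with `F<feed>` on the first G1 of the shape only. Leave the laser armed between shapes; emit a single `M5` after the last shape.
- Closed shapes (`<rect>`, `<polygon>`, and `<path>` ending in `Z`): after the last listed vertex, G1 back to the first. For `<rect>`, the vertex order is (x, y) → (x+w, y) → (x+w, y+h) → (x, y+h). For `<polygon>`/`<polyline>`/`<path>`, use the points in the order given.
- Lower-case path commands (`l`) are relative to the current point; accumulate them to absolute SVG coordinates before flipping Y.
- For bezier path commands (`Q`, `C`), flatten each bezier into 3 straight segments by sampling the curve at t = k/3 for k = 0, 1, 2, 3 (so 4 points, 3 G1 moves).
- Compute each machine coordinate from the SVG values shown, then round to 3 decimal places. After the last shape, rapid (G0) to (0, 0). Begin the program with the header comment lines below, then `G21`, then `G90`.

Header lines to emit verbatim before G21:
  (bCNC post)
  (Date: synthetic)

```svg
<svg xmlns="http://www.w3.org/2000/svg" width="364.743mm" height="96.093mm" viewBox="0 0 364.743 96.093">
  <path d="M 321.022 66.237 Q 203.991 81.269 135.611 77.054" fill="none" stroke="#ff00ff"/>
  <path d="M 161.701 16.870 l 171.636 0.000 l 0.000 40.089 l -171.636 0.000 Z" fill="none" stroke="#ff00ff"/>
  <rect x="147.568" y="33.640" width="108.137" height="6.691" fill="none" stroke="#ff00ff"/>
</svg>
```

Since the viewBox matches the mm dimensions, user units are millimetres directly. The only transform is the Y-flip y_m = 96.093 − y_svg.

Shape 1 is a quadratic bezier drawn with `<path>`. Its stroke #ff00ff means cut at S850, F581. After flipping Y the toolpath is (321.022,29.856) → (248.407,21.973) → (186.603,18.368) → (135.611,19.039).

Shape 2 is a rectangle drawn with `<path>`. Its stroke #ff00ff means cut at S850, F581. After flipping Y the toolpath is (161.701,79.223) → (333.337,79.223) → (333.337,39.134) → (161.701,39.134) → (161.701,79.223), returning to the start.

Shape 3 is a rectangle drawn with `<rect>`. Its stroke #ff00ff means cut at S850, F581. After flipping Y the toolpath is (147.568,62.453) → (255.705,62.453) → (255.705,55.762) → (147.568,55.762) → (147.568,62.453), returning to the start.

(bCNC post)
(Date: synthetic)
G21
G90
G0 X321.022 Y29.856
M3 S850
G1 X248.407 Y21.973 F581
G1 X186.603 Y18.368
G1 X135.611 Y19.039
G0 X161.701 Y79.223
M3 S850
G1 X333.337 Y79.223 F581
G1 X333.337 Y39.134
G1 X161.701 Y39.134
G1 X161.701 Y79.223
G0 X147.568 Y62.453
M3 S850
G1 X255.705 Y62.453 F581
G1 X255.705 Y55.762
G1 X147.568 Y55.762
G1 X147.568 Y62.453
M5
G0 X0.000 Y0.000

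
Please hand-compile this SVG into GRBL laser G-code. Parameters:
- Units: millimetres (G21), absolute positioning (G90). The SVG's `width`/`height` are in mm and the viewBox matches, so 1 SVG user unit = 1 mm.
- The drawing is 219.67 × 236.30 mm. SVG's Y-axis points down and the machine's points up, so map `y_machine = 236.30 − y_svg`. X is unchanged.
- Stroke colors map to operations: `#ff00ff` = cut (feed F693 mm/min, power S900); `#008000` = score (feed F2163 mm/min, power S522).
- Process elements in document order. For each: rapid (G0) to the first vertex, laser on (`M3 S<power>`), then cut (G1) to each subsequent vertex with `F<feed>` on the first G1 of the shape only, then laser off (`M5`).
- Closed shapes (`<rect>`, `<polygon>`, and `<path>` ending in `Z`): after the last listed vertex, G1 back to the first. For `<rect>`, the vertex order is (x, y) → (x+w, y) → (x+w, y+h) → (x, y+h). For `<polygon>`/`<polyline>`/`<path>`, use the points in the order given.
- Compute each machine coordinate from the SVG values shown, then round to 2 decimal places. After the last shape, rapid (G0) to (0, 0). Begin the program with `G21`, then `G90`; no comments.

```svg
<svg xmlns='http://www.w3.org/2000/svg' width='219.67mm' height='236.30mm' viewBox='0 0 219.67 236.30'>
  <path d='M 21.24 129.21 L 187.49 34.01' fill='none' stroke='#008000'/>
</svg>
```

G21
G90
G0 X21.24 Y107.09
M3 S522
G1 X187.49 Y202.29 F2163
M5
G0 X0.00 Y0.00

Since the viewBox matches the mm dimensions, user units are millimetres directly. The only transform is the Y-flip y_m = 236.30 − y_svg.

Shape 1 is a line segment drawn with `<path>`. Its stroke #008000 means score at S522, F2163. After flipping Y the toolpath is (21.24,107.09) → (187.49,202.29).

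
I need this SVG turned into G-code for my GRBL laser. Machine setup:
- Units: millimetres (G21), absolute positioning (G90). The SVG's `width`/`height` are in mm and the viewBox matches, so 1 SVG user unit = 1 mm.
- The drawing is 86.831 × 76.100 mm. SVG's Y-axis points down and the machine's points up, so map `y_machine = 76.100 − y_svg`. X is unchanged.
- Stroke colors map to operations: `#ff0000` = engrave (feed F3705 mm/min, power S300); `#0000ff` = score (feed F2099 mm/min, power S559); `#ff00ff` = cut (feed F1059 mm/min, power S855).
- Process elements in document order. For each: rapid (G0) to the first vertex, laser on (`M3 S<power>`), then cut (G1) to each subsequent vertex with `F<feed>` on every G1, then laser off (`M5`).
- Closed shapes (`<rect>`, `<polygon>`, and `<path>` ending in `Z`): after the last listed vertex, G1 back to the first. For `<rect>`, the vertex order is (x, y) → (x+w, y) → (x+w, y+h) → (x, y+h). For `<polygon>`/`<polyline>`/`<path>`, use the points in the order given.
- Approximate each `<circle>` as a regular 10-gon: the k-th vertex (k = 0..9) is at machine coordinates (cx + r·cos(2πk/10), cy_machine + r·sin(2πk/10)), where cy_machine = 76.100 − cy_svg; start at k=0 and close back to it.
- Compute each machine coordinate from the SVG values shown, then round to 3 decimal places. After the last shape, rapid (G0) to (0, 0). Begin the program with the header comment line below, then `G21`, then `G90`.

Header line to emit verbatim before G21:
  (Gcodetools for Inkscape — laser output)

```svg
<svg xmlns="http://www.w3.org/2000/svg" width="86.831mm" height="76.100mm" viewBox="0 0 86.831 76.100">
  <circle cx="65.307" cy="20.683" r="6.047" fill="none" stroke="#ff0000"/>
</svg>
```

viewBox `0 0 86.831 76.100` with mm width/height → 1 unit = 1 mm. Flip: y_m = 76.100 − y_svg.

**Shape 1** — `<circle>` circle, stroke `#ff0000` → engrave (S300, F3705). Machine vertices: (71.354,55.417) → (70.199,58.971) → (67.176,61.168) → (63.438,61.168) → (60.415,58.971) → (59.260,55.417) → (60.415,51.863) → (63.438,49.666) → (67.176,49.666) → (70.199,51.863) → (71.354,55.417). Closed: final G1 returns to the first vertex.

(Gcodetools for Inkscape — laser output)
G21
G90
G0 X71.354 Y55.417
M3 S300
G1 X70.199 Y58.971 F3705
G1 X67.176 Y61.168 F3705
G1 X63.438 Y61.168 F3705
G1 X60.415 Y58.971 F3705
G1 X59.260 Y55.417 F3705
G1 X60.415 Y51.863 F3705
G1 X63.438 Y49.666 F3705
G1 X67.176 Y49.666 F3705
G1 X70.199 Y51.863 F3705
G1 X71.354 Y55.417 F3705
M5
G0 X0.000 Y0.000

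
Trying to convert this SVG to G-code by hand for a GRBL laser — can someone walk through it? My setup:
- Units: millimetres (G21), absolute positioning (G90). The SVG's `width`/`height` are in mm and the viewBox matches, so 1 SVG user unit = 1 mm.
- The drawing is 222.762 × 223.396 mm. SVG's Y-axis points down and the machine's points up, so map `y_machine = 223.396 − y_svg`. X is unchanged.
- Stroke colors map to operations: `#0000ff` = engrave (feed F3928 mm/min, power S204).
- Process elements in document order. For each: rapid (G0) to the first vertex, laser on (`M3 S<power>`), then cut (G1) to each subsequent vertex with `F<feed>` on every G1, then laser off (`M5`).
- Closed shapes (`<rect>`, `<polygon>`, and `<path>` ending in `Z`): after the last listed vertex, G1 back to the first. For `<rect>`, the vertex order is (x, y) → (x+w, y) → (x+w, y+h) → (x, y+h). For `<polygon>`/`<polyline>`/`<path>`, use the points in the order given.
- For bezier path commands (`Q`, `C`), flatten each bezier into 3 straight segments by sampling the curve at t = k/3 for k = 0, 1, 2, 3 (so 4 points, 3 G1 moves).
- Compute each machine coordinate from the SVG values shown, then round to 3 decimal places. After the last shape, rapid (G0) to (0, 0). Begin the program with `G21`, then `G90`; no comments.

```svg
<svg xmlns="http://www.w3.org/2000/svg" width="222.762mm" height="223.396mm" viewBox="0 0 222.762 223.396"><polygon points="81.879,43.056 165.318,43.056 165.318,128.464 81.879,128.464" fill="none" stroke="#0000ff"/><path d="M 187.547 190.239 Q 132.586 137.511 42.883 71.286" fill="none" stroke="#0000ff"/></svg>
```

G21
G90
G0 X81.879 Y180.340
M3 S204
G1 X165.318 Y180.340 F3928
G1 X165.318 Y94.932 F3928
G1 X81.879 Y94.932 F3928
G1 X81.879 Y180.340 F3928
M5
G0 X187.547 Y33.157
M3 S204
G1 X147.046 Y69.809 F3928
G1 X98.825 Y109.460 F3928
G1 X42.883 Y152.110 F3928
M5
G0 X0.000 Y0.000

1 u = 1 mm; y_m = 223.396 − y.

[1] `<polygon>` rectangle, #0000ff→engrave S204 F3928: (81.879,180.340) → (165.318,180.340) → (165.318,94.932) → (81.879,94.932) → (81.879,180.340) (closed)

[2] `<path>` quadratic bezier, #0000ff→engrave S204 F3928: (187.547,33.157) → (147.046,69.809) → (98.825,109.460) → (42.883,152.110)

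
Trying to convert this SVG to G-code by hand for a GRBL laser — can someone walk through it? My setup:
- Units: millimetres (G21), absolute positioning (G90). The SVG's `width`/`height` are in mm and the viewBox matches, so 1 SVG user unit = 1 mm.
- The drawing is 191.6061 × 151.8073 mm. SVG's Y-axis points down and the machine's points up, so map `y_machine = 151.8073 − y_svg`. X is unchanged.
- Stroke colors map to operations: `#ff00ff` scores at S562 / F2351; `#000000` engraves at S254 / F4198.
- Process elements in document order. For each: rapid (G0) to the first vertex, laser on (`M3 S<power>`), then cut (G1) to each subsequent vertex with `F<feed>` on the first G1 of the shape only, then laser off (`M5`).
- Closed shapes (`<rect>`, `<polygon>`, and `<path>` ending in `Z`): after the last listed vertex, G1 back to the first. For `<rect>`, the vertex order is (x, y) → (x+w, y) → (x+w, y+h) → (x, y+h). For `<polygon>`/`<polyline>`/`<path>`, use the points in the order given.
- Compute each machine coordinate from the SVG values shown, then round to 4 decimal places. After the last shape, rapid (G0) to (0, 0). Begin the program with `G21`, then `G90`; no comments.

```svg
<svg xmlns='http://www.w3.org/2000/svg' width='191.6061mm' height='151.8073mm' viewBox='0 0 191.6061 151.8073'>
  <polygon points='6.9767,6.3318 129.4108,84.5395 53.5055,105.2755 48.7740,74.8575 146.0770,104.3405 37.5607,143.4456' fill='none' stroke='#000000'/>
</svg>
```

G21
G90
G0 X6.9767 Y145.4755
M3 S254
G1 X129.4108 Y67.2678 F4198
G1 X53.5055 Y46.5318
G1 X48.7740 Y76.9498
G1 X146.0770 Y47.4668
G1 X37.5607 Y8.3617
G1 X6.9767 Y145.4755
M5
G0 X0.0000 Y0.0000

1 u = 1 mm; y_m = 151.8073 − y.

[1] `<polygon>` closed polygon, #000000→engrave S254 F4198: (6.9767,145.4755) → (129.4108,67.2678) → (53.5055,46.5318) → (48.7740,76.9498) → (146.0770,47.4668) → (37.5607,8.3617) → (6.9767,145.4755) (closed)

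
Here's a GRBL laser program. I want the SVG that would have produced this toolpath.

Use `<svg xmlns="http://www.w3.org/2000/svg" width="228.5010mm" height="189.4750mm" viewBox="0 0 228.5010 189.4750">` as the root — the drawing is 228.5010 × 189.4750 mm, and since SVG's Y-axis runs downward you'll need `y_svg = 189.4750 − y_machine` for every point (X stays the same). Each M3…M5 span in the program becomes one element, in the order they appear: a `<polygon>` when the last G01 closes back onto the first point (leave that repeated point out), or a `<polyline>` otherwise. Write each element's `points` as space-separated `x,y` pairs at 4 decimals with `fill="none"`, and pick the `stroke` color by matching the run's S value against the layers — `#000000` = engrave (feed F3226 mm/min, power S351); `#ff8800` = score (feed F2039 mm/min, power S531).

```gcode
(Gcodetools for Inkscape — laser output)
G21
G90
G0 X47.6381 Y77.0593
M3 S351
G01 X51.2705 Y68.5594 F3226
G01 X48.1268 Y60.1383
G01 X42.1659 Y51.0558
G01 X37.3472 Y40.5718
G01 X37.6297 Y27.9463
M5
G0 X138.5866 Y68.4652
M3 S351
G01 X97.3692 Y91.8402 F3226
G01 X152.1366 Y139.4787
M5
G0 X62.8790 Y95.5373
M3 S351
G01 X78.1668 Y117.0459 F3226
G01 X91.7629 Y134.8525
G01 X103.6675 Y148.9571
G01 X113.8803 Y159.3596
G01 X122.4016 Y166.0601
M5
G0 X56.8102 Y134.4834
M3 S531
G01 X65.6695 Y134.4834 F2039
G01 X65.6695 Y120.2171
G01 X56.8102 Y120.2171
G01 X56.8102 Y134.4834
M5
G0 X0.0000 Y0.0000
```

<svg xmlns="http://www.w3.org/2000/svg" width="228.5010mm" height="189.4750mm" viewBox="0 0 228.5010 189.4750">
  <polyline points="47.6381,112.4157 51.2705,120.9156 48.1268,129.3367 42.1659,138.4192 37.3472,148.9032 37.6297,161.5287" fill="none" stroke="#000000"/>
  <polyline points="138.5866,121.0098 97.3692,97.6348 152.1366,49.9963" fill="none" stroke="#000000"/>
  <polyline points="62.8790,93.9377 78.1668,72.4291 91.7629,54.6225 103.6675,40.5179 113.8803,30.1154 122.4016,23.4149" fill="none" stroke="#000000"/>
  <polygon points="56.8102,54.9916 65.6695,54.9916 65.6695,69.2579 56.8102,69.2579" fill="none" stroke="#ff8800"/>
</svg>

Machine Y-up, SVG Y-down with viewBox height 189.4750, so y_svg = 189.4750 − y_machine; X carries over.

Run 1: the run's S351 means `#000000` (engrave). The run is open, so emit a `<polyline>` with points (Y-flipped): 47.6381,112.4157 51.2705,120.9156 48.1268,129.3367 42.1659,138.4192 37.3472,148.9032 37.6297,161.5287.

Run 2: power S351 maps to stroke `#000000` (engrave). The run is open, so emit a `<polyline>` with points (Y-flipped): 138.5866,121.0098 97.3692,97.6348 152.1366,49.9963.

Run 3: the run's S351 means `#000000` (engrave). The run is open, so emit a `<polyline>` with points (Y-flipped): 62.8790,93.9377 78.1668,72.4291 91.7629,54.6225 103.6675,40.5179 113.8803,30.1154 122.4016,23.4149.

Run 4: power S531 maps to stroke `#ff8800` (score). The run returns to its start, so emit a `<polygon>` with points (Y-flipped): 56.8102,54.9916 65.6695,54.9916 65.6695,69.2579 56.8102,69.2579.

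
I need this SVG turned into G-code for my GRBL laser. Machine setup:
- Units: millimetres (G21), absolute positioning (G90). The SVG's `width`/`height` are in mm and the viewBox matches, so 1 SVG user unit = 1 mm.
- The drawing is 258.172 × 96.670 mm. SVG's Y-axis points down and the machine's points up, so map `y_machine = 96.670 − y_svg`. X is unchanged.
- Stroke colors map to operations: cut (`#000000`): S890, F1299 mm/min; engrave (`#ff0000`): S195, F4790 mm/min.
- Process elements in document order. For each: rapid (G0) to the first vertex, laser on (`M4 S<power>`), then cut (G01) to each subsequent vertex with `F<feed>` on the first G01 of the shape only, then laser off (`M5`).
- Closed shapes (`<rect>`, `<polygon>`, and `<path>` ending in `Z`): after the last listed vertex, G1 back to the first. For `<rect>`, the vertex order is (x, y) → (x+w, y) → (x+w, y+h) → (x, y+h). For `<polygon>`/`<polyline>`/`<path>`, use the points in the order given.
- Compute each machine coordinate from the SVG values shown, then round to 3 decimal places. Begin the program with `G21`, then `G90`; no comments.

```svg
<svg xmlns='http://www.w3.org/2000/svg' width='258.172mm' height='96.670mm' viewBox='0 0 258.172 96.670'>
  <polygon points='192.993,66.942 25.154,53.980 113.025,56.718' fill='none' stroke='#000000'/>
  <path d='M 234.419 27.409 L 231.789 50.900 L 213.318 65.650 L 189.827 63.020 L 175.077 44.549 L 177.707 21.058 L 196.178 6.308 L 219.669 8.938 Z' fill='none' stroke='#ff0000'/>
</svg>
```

G21
G90
G0 X192.993 Y29.728
M4 S890
G01 X25.154 Y42.690 F1299
G01 X113.025 Y39.952
G01 X192.993 Y29.728
M5
G0 X234.419 Y69.261
M4 S195
G01 X231.789 Y45.770 F4790
G01 X213.318 Y31.020
G01 X189.827 Y33.650
G01 X175.077 Y52.121
G01 X177.707 Y75.612
G01 X196.178 Y90.362
G01 X219.669 Y87.732
G01 X234.419 Y69.261
M5

Since the viewBox matches the mm dimensions, user units are millimetres directly. The only transform is the Y-flip y_m = 96.670 − y_svg.

Shape 1 is a closed polygon drawn with `<polygon>`. Its stroke #000000 means cut at S890, F1299. After flipping Y the toolpath is (192.993,29.728) → (25.154,42.690) → (113.025,39.952) → (192.993,29.728), returning to the start.

Shape 2 is a regular polygon drawn with `<path>`. Its stroke #ff0000 means engrave at S195, F4790. After flipping Y the toolpath is (234.419,69.261) → (231.789,45.770) → (213.318,31.020) → (189.827,33.650) → (175.077,52.121) → (177.707,75.612) → (196.178,90.362) → (219.669,87.732) → (234.419,69.261), returning to the start.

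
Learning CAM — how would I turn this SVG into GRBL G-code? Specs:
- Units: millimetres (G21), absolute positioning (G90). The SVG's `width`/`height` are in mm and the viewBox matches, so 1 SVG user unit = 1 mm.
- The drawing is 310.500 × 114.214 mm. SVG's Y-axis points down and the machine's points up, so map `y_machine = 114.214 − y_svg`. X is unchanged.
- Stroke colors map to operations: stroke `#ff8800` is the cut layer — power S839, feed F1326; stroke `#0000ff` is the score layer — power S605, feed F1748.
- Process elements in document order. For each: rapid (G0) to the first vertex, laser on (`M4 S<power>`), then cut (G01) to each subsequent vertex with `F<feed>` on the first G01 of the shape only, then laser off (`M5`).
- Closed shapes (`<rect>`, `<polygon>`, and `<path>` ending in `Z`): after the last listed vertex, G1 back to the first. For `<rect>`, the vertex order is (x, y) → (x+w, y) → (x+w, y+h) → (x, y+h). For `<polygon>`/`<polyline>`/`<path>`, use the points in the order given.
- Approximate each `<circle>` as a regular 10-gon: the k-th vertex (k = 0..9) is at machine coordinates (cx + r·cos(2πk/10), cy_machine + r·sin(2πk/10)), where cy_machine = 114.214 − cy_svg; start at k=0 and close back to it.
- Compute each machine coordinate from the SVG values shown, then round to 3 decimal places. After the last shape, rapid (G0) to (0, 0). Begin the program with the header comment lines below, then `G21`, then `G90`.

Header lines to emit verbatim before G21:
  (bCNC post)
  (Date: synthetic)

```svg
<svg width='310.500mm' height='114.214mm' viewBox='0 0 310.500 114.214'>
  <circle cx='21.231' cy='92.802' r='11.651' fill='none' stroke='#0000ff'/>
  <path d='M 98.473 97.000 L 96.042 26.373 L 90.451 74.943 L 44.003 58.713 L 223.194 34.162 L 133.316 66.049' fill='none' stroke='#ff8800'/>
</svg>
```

(bCNC post)
(Date: synthetic)
G21
G90
G0 X32.882 Y21.412
M4 S605
G01 X30.657 Y28.260 F1748
G01 X24.831 Y32.493
G01 X17.631 Y32.493
G01 X11.805 Y28.260
G01 X9.580 Y21.412
G01 X11.805 Y14.564
G01 X17.631 Y10.331
G01 X24.831 Y10.331
G01 X30.657 Y14.564
G01 X32.882 Y21.412
M5
G0 X98.473 Y17.214
M4 S839
G01 X96.042 Y87.841 F1326
G01 X90.451 Y39.271
G01 X44.003 Y55.501
G01 X223.194 Y80.052
G01 X133.316 Y48.165
M5
G0 X0.000 Y0.000

Since the viewBox matches the mm dimensions, user units are millimetres directly. The only transform is the Y-flip y_m = 114.214 − y_svg.

Shape 1 is a circle drawn with `<circle>`. Its stroke #0000ff means score at S605, F1748. After flipping Y the toolpath is (32.882,21.412) → (30.657,28.260) → (24.831,32.493) → (17.631,32.493) → (11.805,28.260) → (9.580,21.412) → (11.805,14.564) → (17.631,10.331) → (24.831,10.331) → (30.657,14.564) → (32.882,21.412), returning to the start.

Shape 2 is a open polyline drawn with `<path>`. Its stroke #ff8800 means cut at S839, F1326. After flipping Y the toolpath is (98.473,17.214) → (96.042,87.841) → (90.451,39.271) → (44.003,55.501) → (223.194,80.052) → (133.316,48.165).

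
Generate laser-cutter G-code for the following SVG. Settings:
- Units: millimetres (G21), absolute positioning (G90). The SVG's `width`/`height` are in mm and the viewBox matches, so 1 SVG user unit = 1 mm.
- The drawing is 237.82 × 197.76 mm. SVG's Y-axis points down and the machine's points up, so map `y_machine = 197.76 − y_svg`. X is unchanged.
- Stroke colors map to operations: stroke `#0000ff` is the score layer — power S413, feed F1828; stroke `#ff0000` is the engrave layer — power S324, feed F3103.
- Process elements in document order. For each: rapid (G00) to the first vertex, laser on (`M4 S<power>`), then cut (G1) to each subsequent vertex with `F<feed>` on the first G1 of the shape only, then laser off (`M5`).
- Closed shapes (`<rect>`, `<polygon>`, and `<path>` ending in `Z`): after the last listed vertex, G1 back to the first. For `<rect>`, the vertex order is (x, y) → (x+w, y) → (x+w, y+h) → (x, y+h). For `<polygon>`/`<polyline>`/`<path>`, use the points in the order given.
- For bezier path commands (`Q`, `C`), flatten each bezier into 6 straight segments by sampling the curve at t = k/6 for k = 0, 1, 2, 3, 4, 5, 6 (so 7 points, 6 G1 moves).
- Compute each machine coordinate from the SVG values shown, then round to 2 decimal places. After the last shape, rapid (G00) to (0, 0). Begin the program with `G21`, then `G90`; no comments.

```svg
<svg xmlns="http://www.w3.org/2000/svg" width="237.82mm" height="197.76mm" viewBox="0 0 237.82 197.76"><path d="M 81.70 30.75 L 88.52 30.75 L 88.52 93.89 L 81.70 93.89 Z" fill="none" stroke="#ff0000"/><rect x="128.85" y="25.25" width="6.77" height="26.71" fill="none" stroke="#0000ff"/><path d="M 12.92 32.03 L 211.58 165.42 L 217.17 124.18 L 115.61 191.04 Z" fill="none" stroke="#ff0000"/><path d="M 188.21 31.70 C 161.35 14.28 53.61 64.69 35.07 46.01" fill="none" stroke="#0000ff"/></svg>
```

G21
G90
G00 X81.70 Y167.01
M4 S324
G1 X88.52 Y167.01 F3103
G1 X88.52 Y103.87
G1 X81.70 Y103.87
G1 X81.70 Y167.01
M5
G00 X128.85 Y172.51
M4 S413
G1 X135.62 Y172.51 F1828
G1 X135.62 Y145.80
G1 X128.85 Y145.80
G1 X128.85 Y172.51
M5
G00 X12.92 Y165.73
M4 S324
G1 X211.58 Y32.34 F3103
G1 X217.17 Y73.58
G1 X115.61 Y6.72
G1 X12.92 Y165.73
M5
G00 X188.21 Y166.06
M4 S413
G1 X168.83 Y169.75 F1828
G1 X140.69 Y165.94
G1 X108.52 Y158.43
G1 X77.04 Y151.03
G1 X50.99 Y147.53
G1 X35.07 Y151.75
M5
G00 X0.00 Y0.00

Since the viewBox matches the mm dimensions, user units are millimetres directly. The only transform is the Y-flip y_m = 197.76 − y_svg.

Shape 1 is a rectangle drawn with `<path>`. Its stroke #ff0000 means engrave at S324, F3103. After flipping Y the toolpath is (81.70,167.01) → (88.52,167.01) → (88.52,103.87) → (81.70,103.87) → (81.70,167.01), returning to the start.

Shape 2 is a rectangle drawn with `<rect>`. Its stroke #0000ff means score at S413, F1828. After flipping Y the toolpath is (128.85,172.51) → (135.62,172.51) → (135.62,145.80) → (128.85,145.80) → (128.85,172.51), returning to the start.

Shape 3 is a closed polygon drawn with `<path>`. Its stroke #ff0000 means engrave at S324, F3103. After flipping Y the toolpath is (12.92,165.73) → (211.58,32.34) → (217.17,73.58) → (115.61,6.72) → (12.92,165.73), returning to the start.

Shape 4 is a cubic bezier drawn with `<path>`. Its stroke #0000ff means score at S413, F1828. After flipping Y the toolpath is (188.21,166.06) → (168.83,169.75) → (140.69,165.94) → (108.52,158.43) → (77.04,151.03) → (50.99,147.53) → (35.07,151.75).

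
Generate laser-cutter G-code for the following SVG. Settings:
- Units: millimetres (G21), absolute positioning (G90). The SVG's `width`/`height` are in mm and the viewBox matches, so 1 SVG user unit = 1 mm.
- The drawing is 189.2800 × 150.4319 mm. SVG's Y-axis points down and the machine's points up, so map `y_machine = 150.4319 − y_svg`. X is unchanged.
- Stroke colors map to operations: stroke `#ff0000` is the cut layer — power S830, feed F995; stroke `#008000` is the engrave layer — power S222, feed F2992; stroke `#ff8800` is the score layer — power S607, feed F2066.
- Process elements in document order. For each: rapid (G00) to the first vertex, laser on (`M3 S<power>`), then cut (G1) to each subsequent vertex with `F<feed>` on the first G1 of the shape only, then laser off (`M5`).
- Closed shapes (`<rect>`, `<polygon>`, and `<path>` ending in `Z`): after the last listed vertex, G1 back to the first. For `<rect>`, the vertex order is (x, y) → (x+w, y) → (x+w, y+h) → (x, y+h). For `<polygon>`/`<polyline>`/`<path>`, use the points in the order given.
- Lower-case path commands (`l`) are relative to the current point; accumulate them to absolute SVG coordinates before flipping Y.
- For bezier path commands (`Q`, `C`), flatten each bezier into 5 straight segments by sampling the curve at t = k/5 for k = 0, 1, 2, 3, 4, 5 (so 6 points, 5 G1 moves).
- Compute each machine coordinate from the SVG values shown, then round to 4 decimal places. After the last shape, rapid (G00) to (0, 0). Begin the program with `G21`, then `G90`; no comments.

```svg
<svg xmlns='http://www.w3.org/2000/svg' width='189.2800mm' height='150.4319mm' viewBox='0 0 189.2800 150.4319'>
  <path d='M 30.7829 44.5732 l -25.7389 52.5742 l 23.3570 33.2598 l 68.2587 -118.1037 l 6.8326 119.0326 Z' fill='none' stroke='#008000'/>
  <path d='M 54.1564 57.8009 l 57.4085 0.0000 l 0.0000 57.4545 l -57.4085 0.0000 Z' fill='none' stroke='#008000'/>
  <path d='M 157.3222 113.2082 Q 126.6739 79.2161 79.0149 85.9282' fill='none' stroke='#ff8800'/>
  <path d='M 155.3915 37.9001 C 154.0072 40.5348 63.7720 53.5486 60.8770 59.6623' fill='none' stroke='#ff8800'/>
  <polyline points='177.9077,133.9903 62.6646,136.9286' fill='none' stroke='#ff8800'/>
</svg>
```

1 u = 1 mm; y_m = 150.4319 − y.

[1] `<path>` closed polygon, #008000→engrave S222 F2992: (30.7829,105.8587) → (5.0440,53.2845) → (28.4010,20.0247) → (96.6597,138.1284) → (103.4923,19.0958) → (30.7829,105.8587) (closed)

[2] `<path>` rectangle, #008000→engrave S222 F2992: (54.1564,92.6310) → (111.5649,92.6310) → (111.5649,35.1765) → (54.1564,35.1765) → (54.1564,92.6310) (closed)

[3] `<path>` quadratic bezier, #ff8800→score S607 F2066: (157.3222,37.2237) → (144.3825,49.1924) → (130.0818,57.9047) → (114.4204,63.3607) → (97.3981,65.5604) → (79.0149,64.5037)

[4] `<path>` cubic bezier, #ff8800→score S607 F2066: (155.3915,112.5318) → (145.3083,109.8437) → (122.3581,105.4941) → (94.9981,100.3122) → (71.6853,95.1276) → (60.8770,90.7696)

[5] `<polyline>` line segment, #ff8800→score S607 F2066: (177.9077,16.4416) → (62.6646,13.5033)

G21
G90
G00 X30.7829 Y105.8587
M3 S222
G1 X5.0440 Y53.2845 F2992
G1 X28.4010 Y20.0247
G1 X96.6597 Y138.1284
G1 X103.4923 Y19.0958
G1 X30.7829 Y105.8587
M5
G00 X54.1564 Y92.6310
M3 S222
G1 X111.5649 Y92.6310 F2992
G1 X111.5649 Y35.1765
G1 X54.1564 Y35.1765
G1 X54.1564 Y92.6310
M5
G00 X157.3222 Y37.2237
M3 S607
G1 X144.3825 Y49.1924 F2066
G1 X130.0818 Y57.9047
G1 X114.4204 Y63.3607
G1 X97.3981 Y65.5604
G1 X79.0149 Y64.5037
M5
G00 X155.3915 Y112.5318
M3 S607
G1 X145.3083 Y109.8437 F2066
G1 X122.3581 Y105.4941
G1 X94.9981 Y100.3122
G1 X71.6853 Y95.1276
G1 X60.8770 Y90.7696
M5
G00 X177.9077 Y16.4416
M3 S607
G1 X62.6646 Y13.5033 F2066
M5
G00 X0.0000 Y0.0000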